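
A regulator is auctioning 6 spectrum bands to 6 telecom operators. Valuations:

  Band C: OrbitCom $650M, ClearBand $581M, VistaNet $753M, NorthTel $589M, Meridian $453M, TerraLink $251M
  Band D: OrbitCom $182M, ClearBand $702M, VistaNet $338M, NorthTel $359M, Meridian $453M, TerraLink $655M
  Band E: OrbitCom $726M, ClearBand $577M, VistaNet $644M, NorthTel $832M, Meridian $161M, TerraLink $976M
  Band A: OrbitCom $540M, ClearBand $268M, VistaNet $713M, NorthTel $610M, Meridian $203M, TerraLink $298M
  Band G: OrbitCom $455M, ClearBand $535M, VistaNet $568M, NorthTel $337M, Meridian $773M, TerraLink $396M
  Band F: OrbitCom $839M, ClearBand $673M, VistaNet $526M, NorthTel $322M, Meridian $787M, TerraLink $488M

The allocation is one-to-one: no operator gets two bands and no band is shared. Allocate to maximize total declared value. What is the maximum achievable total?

Optimal: OrbitCom→Band F ($839M), ClearBand→Band D ($702M), VistaNet→Band C ($753M), NorthTel→Band A ($610M), Meridian→Band G ($773M), TerraLink→Band E ($976M) — total 839+702+753+610+773+976 = $4653M.
Next-best assignment: OrbitCom→Band F, ClearBand→Band D, VistaNet→Band A, NorthTel→Band C, Meridian→Band G, TerraLink→Band E = $4592M.

Max total: $4653M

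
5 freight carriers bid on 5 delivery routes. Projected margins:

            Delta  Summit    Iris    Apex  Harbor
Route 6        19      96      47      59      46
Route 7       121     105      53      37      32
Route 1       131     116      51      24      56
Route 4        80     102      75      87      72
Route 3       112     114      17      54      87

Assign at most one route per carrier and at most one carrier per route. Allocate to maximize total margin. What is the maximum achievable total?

Max total: $458k

Optimal: Delta→Route 7 ($121k), Summit→Route 1 ($116k), Iris→Route 6 ($47k), Apex→Route 4 ($87k), Harbor→Route 3 ($87k) — total 121+116+47+87+87 = $458k.
No other one-to-one assignment exceeds $458k.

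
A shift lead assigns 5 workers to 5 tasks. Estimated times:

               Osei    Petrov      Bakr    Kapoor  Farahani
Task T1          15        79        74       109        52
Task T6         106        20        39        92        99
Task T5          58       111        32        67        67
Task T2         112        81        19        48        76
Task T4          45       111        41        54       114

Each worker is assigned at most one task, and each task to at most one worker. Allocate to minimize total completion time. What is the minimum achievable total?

Min total: 175 min

Optimal: Osei→Task T1 (15 min), Petrov→Task T6 (20 min), Bakr→Task T2 (19 min), Kapoor→Task T4 (54 min), Farahani→Task T5 (67 min) — total 15+20+19+54+67 = 175 min.
Column-greedy (each task in turn goes to its cheapest remaining worker) gives 229 min, worse by 54.
Swapping Farahani↔Bakr (Farahani→Task T2 76 min, Bakr→Task T5 32 min) adds 22.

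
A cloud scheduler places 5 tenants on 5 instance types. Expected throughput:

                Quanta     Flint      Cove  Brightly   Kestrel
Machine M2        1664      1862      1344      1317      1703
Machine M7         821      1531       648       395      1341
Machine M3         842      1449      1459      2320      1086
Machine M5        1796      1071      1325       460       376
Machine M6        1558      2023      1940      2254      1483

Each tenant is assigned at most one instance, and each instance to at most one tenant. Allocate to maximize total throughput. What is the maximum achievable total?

Optimal: Quanta→Machine M5 (1796 ops/s), Flint→Machine M7 (1531 ops/s), Cove→Machine M6 (1940 ops/s), Brightly→Machine M3 (2320 ops/s), Kestrel→Machine M2 (1703 ops/s) — total 1796+1531+1940+2320+1703 = 9290 ops/s.
Row-greedy (each tenant in turn takes its best remaining instance) gives 7936 ops/s, worse by 1354.
Next-best assignment: Quanta→Machine M5, Flint→Machine M2, Cove→Machine M6, Brightly→Machine M3, Kestrel→Machine M7 = 9259 ops/s.
Checked against all permutations: 9290 ops/s is optimal.

Max total: 9290 ops/s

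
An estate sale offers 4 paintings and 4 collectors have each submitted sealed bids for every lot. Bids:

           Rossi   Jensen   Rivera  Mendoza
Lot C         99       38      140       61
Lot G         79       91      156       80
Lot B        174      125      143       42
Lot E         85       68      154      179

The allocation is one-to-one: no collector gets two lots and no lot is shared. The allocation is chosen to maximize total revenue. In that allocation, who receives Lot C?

Rivera receives Lot C.

This is the linear assignment problem.
Optimal: Rossi→Lot B ($174), Jensen→Lot G ($91), Rivera→Lot C ($140), Mendoza→Lot E ($179) — total 174+91+140+179 = $584.
Max-entry greedy (repeatedly take the single best remaining cell) gives $547, worse by 37.
Next-best assignment: Rossi→Lot C, Jensen→Lot B, Rivera→Lot G, Mendoza→Lot E = $559.
Checked against all permutations: $584 is optimal.
Rivera's own top lot is Lot G ($156), but forcing Rivera→Lot G and reassigning the rest optimally gives only $559 — worse by 25.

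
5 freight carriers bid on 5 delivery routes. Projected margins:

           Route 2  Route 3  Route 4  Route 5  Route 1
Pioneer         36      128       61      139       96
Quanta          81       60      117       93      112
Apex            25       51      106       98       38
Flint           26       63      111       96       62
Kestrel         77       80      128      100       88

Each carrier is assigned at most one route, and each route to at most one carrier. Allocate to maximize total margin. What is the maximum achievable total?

Max total: $526k

Optimal: Pioneer→Route 3 ($128k), Quanta→Route 1 ($112k), Apex→Route 5 ($98k), Flint→Route 4 ($111k), Kestrel→Route 2 ($77k) — total 128+112+98+111+77 = $526k.
Row-greedy (each carrier in turn takes its best remaining route) gives $446k, worse by 80.
Swapping Quanta↔Flint (Quanta→Route 4 $117k, Flint→Route 1 $62k) loses 44.
Checked against all permutations: $526k is optimal.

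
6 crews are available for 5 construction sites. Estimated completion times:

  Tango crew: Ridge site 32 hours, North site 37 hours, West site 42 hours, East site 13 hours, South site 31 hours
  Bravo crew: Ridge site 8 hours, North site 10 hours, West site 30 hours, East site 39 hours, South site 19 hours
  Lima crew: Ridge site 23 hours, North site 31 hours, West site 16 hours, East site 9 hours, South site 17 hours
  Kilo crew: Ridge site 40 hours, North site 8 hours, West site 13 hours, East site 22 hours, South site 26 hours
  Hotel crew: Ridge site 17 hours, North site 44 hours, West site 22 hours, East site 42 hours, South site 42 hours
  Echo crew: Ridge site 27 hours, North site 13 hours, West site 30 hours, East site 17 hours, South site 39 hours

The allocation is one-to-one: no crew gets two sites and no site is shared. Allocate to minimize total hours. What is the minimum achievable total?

Minimum total: 64 hours

Treat this as an assignment problem: match each crew to one site.
Optimal: Bravo crew→Ridge site (8 hours), Echo crew→North site (13 hours), Kilo crew→West site (13 hours), Tango crew→East site (13 hours), Lima crew→South site (17 hours) — total 8+13+13+13+17 = 64 hours.
Row-greedy (each crew in turn takes its cheapest remaining site) gives 87 hours, worse by 23.
Next-best assignment: Bravo crew→Ridge site, Kilo crew→North site, Hotel crew→West site, Tango crew→East site, Lima crew→South site = 68 hours.
Swapping Lima crew↔Bravo crew (Lima crew→Ridge site 23 hours, Bravo crew→South site 19 hours) adds 17.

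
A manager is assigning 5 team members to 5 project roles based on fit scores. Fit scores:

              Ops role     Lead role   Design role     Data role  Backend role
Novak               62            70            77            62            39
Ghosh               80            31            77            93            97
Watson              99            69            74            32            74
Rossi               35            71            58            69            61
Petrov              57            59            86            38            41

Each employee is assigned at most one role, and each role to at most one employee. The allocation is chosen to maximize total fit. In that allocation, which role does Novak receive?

Novak receives Lead role.

Optimal: Novak→Lead role (70 pts), Ghosh→Backend role (97 pts), Watson→Ops role (99 pts), Rossi→Data role (69 pts), Petrov→Design role (86 pts) — total 70+97+99+69+86 = 421 pts.
Max-entry greedy (repeatedly take the single best remaining cell) gives 415 pts, worse by 6.
Novak's own top role is Design role (77 pts), but forcing Novak→Design role and reassigning the rest optimally gives only 401 pts — worse by 20.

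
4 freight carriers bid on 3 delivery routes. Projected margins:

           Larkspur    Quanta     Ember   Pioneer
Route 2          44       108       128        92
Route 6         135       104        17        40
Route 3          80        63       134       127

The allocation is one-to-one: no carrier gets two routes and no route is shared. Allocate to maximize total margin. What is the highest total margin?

Maximum total: $390k

This is the linear assignment problem.
Optimal: Ember→Route 2 ($128k), Larkspur→Route 6 ($135k), Pioneer→Route 3 ($127k) — total 128+135+127 = $390k.
Max-entry greedy (repeatedly take the single best remaining cell) gives $377k, worse by 13.
Next-best assignment: Quanta→Route 2, Larkspur→Route 6, Ember→Route 3 = $377k.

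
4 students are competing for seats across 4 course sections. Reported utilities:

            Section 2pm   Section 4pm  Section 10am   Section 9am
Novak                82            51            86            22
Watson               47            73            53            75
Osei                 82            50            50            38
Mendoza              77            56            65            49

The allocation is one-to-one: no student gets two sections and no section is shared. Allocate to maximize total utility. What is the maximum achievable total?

Maximum total: 299 points

Optimal: Novak→Section 10am (86 points), Watson→Section 9am (75 points), Osei→Section 2pm (82 points), Mendoza→Section 4pm (56 points) — total 86+75+82+56 = 299 points.
Column-greedy (each section in turn goes to its best remaining student) gives 258 points, worse by 41.
Checked against all permutations: 299 points is optimal.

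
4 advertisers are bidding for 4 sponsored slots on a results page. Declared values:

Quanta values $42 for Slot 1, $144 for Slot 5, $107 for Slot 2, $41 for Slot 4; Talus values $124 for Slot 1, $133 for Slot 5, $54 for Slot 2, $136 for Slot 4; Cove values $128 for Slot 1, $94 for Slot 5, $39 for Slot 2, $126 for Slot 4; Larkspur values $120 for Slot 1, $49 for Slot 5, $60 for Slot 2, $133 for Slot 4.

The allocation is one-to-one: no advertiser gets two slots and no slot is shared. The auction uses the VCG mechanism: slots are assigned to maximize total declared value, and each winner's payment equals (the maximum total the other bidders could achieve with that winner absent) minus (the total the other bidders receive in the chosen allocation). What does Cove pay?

Cove pays $28.

Efficient allocation: Quanta→Slot 2 ($107), Talus→Slot 5 ($133), Cove→Slot 1 ($128), Larkspur→Slot 4 ($133); total welfare W = $501.
Cove receives Slot 1 at value $128, so the others get W − 128 = $373.
Without Cove: best allocation of the remaining 3 bidders over all 4 slots is Quanta→Slot 5 ($144), Talus→Slot 1 ($124), Larkspur→Slot 4 ($133), total $401.
VCG payment = (others' best without Cove) − (others' welfare with Cove) = 401 − 373 = $28.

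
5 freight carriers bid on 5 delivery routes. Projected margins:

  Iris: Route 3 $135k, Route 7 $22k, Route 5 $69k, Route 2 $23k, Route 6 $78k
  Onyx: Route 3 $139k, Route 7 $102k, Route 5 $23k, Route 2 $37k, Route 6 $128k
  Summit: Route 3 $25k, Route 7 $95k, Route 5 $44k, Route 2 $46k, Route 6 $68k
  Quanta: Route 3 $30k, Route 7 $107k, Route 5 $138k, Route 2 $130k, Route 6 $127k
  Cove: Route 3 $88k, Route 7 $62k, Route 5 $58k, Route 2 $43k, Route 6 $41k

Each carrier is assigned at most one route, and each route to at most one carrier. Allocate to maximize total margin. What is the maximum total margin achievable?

Max total: $546k

This is a one-to-one assignment (maximum-weight bipartite matching).
Optimal: Iris→Route 3 ($135k), Onyx→Route 6 ($128k), Summit→Route 7 ($95k), Quanta→Route 2 ($130k), Cove→Route 5 ($58k) — total 135+128+95+130+58 = $546k.
Row-greedy (each carrier in turn takes its best remaining route) gives $539k, worse by 7.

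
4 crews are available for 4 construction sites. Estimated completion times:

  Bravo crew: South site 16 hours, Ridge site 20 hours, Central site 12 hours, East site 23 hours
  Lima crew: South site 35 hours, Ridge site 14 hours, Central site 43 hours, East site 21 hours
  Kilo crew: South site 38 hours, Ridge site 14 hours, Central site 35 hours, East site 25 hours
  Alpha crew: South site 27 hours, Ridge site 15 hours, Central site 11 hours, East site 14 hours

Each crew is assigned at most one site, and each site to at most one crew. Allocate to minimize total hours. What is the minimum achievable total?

Min total: 62 hours

This is a one-to-one assignment (minimum-cost bipartite matching).
Optimal: Bravo crew→South site (16 hours), Lima crew→East site (21 hours), Kilo crew→Ridge site (14 hours), Alpha crew→Central site (11 hours) — total 16+21+14+11 = 62 hours.
Column-greedy (each site in turn goes to its cheapest remaining crew) gives 66 hours, worse by 4.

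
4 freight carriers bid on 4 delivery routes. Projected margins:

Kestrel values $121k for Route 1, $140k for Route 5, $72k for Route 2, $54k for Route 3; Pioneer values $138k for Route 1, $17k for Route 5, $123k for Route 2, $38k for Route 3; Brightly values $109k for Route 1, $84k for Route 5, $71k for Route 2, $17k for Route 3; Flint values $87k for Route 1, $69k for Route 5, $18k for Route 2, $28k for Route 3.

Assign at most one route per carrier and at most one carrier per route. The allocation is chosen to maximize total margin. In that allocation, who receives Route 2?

Pioneer receives Route 2.

Optimal: Kestrel→Route 5 ($140k), Pioneer→Route 2 ($123k), Brightly→Route 1 ($109k), Flint→Route 3 ($28k) — total 140+123+109+28 = $400k.
Pioneer's own top route is Route 1 ($138k), but forcing Pioneer→Route 1 and reassigning the rest optimally gives only $377k — worse by 23.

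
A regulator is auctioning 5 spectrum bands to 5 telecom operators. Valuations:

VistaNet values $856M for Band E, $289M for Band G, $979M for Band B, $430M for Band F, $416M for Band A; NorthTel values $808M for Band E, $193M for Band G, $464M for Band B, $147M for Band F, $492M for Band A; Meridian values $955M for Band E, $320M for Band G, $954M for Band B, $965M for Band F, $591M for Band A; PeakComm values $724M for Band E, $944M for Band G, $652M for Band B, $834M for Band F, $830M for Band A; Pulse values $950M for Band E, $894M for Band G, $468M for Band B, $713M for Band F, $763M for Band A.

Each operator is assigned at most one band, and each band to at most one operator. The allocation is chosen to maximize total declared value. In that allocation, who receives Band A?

Treat this as an assignment problem: match each operator to one band.
Optimal: VistaNet→Band B ($979M), NorthTel→Band E ($808M), Meridian→Band F ($965M), PeakComm→Band A ($830M), Pulse→Band G ($894M) — total 979+808+965+830+894 = $4476M.
Max-entry greedy (repeatedly take the single best remaining cell) gives $4330M, worse by 146.
Swapping PeakComm↔VistaNet (PeakComm→Band B $652M, VistaNet→Band A $416M) loses 741.
No other one-to-one assignment exceeds $4476M.
PeakComm's own top band is Band G ($944M), but forcing PeakComm→Band G and reassigning the rest optimally gives only $4459M — worse by 17.

PeakComm receives Band A.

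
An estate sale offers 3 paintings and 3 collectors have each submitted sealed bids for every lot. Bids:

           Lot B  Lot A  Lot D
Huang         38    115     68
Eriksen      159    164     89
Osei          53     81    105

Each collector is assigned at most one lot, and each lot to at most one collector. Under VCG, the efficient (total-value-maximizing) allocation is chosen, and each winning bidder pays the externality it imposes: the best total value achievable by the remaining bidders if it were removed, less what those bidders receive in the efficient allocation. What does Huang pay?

Huang pays $5.

Efficient allocation: Huang→Lot A ($115), Eriksen→Lot B ($159), Osei→Lot D ($105); total welfare W = $379.
Huang receives Lot A at value $115, so the others get W − 115 = $264.
Without Huang: best allocation of the remaining 2 bidders over all 3 lots is Eriksen→Lot A ($164), Osei→Lot D ($105), total $269.
VCG payment = (others' best without Huang) − (others' welfare with Huang) = 269 − 264 = $5.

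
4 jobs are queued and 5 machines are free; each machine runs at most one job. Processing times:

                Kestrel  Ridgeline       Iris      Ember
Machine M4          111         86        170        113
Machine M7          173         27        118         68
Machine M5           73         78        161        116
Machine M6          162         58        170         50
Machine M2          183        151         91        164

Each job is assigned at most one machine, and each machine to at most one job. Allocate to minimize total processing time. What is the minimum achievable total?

Optimal: Kestrel→Machine M5 (73 min), Ridgeline→Machine M7 (27 min), Iris→Machine M2 (91 min), Ember→Machine M6 (50 min) — total 73+27+91+50 = 241 min.
Column-greedy (each machine in turn goes to its cheapest remaining job) gives 397 min, worse by 156.
Swapping Ridgeline↔Iris (Ridgeline→Machine M2 151 min, Iris→Machine M7 118 min) adds 151.

Min total: 241 min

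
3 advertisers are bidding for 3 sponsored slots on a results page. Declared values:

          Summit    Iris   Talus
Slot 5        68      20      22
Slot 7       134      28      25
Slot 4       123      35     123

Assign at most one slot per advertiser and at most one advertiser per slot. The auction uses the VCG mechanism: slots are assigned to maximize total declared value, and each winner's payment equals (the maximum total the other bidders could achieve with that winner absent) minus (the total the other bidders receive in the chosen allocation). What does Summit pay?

Summit pays $8.

Efficient allocation: Summit→Slot 7 ($134), Iris→Slot 5 ($20), Talus→Slot 4 ($123); total welfare W = $277.
Summit receives Slot 7 at value $134, so the others get W − 134 = $143.
Without Summit: best allocation of the remaining 2 bidders over all 3 slots is Iris→Slot 7 ($28), Talus→Slot 4 ($123), total $151.
VCG payment = (others' best without Summit) − (others' welfare with Summit) = 151 − 143 = $8.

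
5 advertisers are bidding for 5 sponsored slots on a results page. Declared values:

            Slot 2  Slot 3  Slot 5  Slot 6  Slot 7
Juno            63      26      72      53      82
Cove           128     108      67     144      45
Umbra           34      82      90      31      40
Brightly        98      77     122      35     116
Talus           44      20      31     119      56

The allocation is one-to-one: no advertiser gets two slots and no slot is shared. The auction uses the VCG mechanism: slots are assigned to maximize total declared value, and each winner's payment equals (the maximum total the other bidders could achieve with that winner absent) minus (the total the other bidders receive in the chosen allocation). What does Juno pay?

Efficient allocation: Juno→Slot 7 ($82), Cove→Slot 2 ($128), Umbra→Slot 3 ($82), Brightly→Slot 5 ($122), Talus→Slot 6 ($119); total welfare W = $533.
Juno receives Slot 7 at value $82, so the others get W − 82 = $451.
Without Juno: best allocation of the remaining 4 bidders over all 5 slots is Cove→Slot 2 ($128), Umbra→Slot 5 ($90), Brightly→Slot 7 ($116), Talus→Slot 6 ($119), total $453.
VCG payment = (others' best without Juno) − (others' welfare with Juno) = 453 − 451 = $2.

Juno pays $2.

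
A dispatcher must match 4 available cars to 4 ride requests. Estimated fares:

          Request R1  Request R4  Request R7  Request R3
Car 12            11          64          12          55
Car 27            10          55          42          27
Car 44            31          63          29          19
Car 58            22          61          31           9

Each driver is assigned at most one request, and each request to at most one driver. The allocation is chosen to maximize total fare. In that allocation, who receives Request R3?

Car 12 receives Request R3.

Optimal: Car 12→Request R3 ($55), Car 27→Request R7 ($42), Car 44→Request R1 ($31), Car 58→Request R4 ($61) — total 55+42+31+61 = $189.
Max-entry greedy (repeatedly take the single best remaining cell) gives $146, worse by 43.
Swapping Car 12↔Car 44 (Car 12→Request R1 $11, Car 44→Request R3 $19) loses 56.
Car 12's own top request is Request R4 ($64), but forcing Car 12→Request R4 and reassigning the rest optimally gives only $153 — worse by 36.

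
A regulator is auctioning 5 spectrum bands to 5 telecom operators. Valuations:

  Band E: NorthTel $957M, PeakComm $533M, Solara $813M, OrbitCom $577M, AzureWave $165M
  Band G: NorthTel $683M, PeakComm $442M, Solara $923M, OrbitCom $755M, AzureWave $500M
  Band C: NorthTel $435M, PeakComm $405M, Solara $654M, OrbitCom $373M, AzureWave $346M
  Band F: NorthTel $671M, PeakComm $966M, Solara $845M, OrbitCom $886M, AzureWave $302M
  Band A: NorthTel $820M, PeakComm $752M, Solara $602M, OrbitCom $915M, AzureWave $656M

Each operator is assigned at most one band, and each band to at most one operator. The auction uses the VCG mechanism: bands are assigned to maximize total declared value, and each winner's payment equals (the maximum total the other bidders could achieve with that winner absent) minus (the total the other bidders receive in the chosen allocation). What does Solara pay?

Efficient allocation: NorthTel→Band E ($957M), PeakComm→Band F ($966M), Solara→Band G ($923M), OrbitCom→Band A ($915M), AzureWave→Band C ($346M); total welfare W = $4107M.
Solara receives Band G at value $923M, so the others get W − 923 = $3184M.
Without Solara: best allocation of the remaining 4 bidders over all 5 bands is NorthTel→Band E ($957M), PeakComm→Band F ($966M), OrbitCom→Band A ($915M), AzureWave→Band G ($500M), total $3338M.
VCG payment = (others' best without Solara) − (others' welfare with Solara) = 3338 − 3184 = $154M.

Solara pays $154M.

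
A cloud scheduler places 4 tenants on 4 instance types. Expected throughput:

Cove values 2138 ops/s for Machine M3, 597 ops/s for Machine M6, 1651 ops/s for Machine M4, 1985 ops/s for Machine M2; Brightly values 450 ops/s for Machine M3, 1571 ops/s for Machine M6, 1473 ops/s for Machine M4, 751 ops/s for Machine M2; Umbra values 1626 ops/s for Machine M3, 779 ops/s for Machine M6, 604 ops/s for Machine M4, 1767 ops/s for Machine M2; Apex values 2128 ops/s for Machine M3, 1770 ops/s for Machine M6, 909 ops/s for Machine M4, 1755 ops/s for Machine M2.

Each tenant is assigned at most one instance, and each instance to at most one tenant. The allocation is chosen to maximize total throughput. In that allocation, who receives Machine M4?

Brightly receives Machine M4.

This is a one-to-one assignment (maximum-weight bipartite matching).
Optimal: Cove→Machine M3 (2138 ops/s), Brightly→Machine M4 (1473 ops/s), Umbra→Machine M2 (1767 ops/s), Apex→Machine M6 (1770 ops/s) — total 2138+1473+1767+1770 = 7148 ops/s.
Row-greedy (each tenant in turn takes its best remaining instance) gives 6385 ops/s, worse by 763.
Every other assignment is strictly worse.
Brightly's own top instance is Machine M6 (1571 ops/s), but forcing Brightly→Machine M6 and reassigning the rest optimally gives only 7117 ops/s — worse by 31.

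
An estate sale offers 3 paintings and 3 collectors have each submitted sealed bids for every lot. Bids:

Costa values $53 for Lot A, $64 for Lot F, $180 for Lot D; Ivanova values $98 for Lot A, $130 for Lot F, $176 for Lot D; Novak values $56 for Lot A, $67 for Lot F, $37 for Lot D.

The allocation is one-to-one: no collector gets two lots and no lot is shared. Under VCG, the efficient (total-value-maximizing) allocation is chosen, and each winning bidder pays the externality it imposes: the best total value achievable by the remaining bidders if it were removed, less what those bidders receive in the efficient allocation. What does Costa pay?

Efficient allocation: Costa→Lot D ($180), Ivanova→Lot F ($130), Novak→Lot A ($56); total welfare W = $366.
Costa receives Lot D at value $180, so the others get W − 180 = $186.
Without Costa: best allocation of the remaining 2 bidders over all 3 lots is Ivanova→Lot D ($176), Novak→Lot F ($67), total $243.
VCG payment = (others' best without Costa) − (others' welfare with Costa) = 243 − 186 = $57.

Costa pays $57.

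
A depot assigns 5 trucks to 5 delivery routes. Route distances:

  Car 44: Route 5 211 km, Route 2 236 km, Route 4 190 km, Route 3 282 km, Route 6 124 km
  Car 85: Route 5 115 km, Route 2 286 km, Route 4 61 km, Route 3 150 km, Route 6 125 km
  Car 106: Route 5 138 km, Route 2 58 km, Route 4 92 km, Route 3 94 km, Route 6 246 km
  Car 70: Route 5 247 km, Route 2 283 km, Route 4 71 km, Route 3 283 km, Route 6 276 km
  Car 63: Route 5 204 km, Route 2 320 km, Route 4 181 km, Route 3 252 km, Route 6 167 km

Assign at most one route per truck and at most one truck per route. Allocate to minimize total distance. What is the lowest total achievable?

Treat this as an assignment problem: match each truck to one route.
Optimal: Car 44→Route 6 (124 km), Car 85→Route 3 (150 km), Car 106→Route 2 (58 km), Car 70→Route 4 (71 km), Car 63→Route 5 (204 km) — total 124+150+58+71+204 = 607 km.
Row-greedy (each truck in turn takes its cheapest remaining route) gives 742 km, worse by 135.
Next-best assignment: Car 44→Route 6, Car 85→Route 5, Car 106→Route 2, Car 70→Route 4, Car 63→Route 3 = 620 km.
Every other assignment is strictly worse.

Min total: 607 km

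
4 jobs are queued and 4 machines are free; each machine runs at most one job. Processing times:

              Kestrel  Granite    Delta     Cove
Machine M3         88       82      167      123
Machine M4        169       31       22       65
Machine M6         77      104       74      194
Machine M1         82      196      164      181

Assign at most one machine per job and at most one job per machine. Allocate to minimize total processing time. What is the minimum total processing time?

Optimal: Kestrel→Machine M1 (82 min), Granite→Machine M3 (82 min), Delta→Machine M6 (74 min), Cove→Machine M4 (65 min) — total 82+82+74+65 = 303 min.
Swapping Granite↔Kestrel (Granite→Machine M1 196 min, Kestrel→Machine M3 88 min) adds 120.

Min total: 303 min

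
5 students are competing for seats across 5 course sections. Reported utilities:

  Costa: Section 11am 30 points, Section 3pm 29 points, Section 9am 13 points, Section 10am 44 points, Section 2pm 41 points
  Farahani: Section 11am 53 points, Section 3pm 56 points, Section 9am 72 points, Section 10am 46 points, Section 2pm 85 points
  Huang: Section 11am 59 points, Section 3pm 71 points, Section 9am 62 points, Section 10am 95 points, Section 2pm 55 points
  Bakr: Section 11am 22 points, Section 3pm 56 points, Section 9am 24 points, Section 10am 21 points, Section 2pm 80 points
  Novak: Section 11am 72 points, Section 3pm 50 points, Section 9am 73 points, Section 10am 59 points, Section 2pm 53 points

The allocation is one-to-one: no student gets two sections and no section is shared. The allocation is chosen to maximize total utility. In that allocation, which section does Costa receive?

Costa receives Section 3pm.

This is a one-to-one assignment (maximum-weight bipartite matching).
Optimal: Costa→Section 3pm (29 points), Farahani→Section 9am (72 points), Huang→Section 10am (95 points), Bakr→Section 2pm (80 points), Novak→Section 11am (72 points) — total 29+72+95+80+72 = 348 points.
Column-greedy (each section in turn goes to its best remaining student) gives 339 points, worse by 9.
Checked against all permutations: 348 points is optimal.
Costa's own top section is Section 10am (44 points), but forcing Costa→Section 10am and reassigning the rest optimally gives only 339 points — worse by 9.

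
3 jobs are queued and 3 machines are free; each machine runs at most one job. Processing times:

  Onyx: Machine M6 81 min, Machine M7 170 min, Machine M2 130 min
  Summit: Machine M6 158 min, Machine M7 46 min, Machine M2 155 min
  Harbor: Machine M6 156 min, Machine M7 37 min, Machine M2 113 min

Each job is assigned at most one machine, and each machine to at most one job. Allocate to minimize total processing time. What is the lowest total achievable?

Minimum total: 240 min

Optimal: Onyx→Machine M6 (81 min), Summit→Machine M7 (46 min), Harbor→Machine M2 (113 min) — total 81+46+113 = 240 min.
Every other assignment is strictly worse.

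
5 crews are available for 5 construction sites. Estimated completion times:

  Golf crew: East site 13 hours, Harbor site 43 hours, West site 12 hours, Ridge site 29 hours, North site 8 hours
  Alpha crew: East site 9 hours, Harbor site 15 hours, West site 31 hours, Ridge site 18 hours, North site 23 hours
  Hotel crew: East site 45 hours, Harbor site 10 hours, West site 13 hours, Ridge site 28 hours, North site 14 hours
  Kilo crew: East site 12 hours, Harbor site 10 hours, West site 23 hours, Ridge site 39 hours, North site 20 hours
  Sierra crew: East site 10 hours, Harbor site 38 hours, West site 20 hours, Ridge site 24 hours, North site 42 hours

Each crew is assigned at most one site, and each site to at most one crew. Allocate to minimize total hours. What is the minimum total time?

Minimum total: 59 hours

Optimal: Golf crew→North site (8 hours), Alpha crew→Ridge site (18 hours), Hotel crew→West site (13 hours), Kilo crew→Harbor site (10 hours), Sierra crew→East site (10 hours) — total 8+18+13+10+10 = 59 hours.
Min-entry greedy (repeatedly take the single cheapest remaining cell) gives 86 hours, worse by 27.
Swapping Golf crew↔Alpha crew (Golf crew→Ridge site 29 hours, Alpha crew→North site 23 hours) adds 26.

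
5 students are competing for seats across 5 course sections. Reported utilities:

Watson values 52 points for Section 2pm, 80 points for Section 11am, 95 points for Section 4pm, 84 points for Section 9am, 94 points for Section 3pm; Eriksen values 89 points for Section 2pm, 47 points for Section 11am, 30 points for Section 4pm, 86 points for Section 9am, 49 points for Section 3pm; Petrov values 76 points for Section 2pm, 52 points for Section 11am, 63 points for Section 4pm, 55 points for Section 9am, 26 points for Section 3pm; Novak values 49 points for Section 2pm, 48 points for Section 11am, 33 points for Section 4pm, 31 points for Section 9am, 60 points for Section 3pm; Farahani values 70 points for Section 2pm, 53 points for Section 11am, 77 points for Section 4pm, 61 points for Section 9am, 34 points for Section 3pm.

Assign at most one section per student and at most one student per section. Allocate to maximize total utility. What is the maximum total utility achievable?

This is the linear assignment problem.
Optimal: Watson→Section 3pm (94 points), Eriksen→Section 9am (86 points), Petrov→Section 2pm (76 points), Novak→Section 11am (48 points), Farahani→Section 4pm (77 points) — total 94+86+76+48+77 = 381 points.
Column-greedy (each section in turn goes to its best remaining student) gives 361 points, worse by 20.
Next-best assignment: Watson→Section 11am, Eriksen→Section 9am, Petrov→Section 2pm, Novak→Section 3pm, Farahani→Section 4pm = 379 points.
Swapping Watson↔Novak (Watson→Section 11am 80 points, Novak→Section 3pm 60 points) loses 2.

Max total: 381 points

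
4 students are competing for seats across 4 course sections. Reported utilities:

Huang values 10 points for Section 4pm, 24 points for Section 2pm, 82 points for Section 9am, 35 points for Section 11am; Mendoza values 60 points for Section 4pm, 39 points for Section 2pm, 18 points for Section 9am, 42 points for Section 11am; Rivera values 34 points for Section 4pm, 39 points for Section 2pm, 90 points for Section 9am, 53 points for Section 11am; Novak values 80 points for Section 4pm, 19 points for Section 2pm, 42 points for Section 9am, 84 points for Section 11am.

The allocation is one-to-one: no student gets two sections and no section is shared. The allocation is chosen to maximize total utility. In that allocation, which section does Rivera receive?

Optimal: Huang→Section 9am (82 points), Mendoza→Section 4pm (60 points), Rivera→Section 2pm (39 points), Novak→Section 11am (84 points) — total 82+60+39+84 = 265 points.
Column-greedy (each section in turn goes to its best remaining student) gives 244 points, worse by 21.
Next-best assignment: Huang→Section 2pm, Mendoza→Section 4pm, Rivera→Section 9am, Novak→Section 11am = 258 points.
Rivera's own top section is Section 9am (90 points), but forcing Rivera→Section 9am and reassigning the rest optimally gives only 258 points — worse by 7.

Rivera receives Section 2pm.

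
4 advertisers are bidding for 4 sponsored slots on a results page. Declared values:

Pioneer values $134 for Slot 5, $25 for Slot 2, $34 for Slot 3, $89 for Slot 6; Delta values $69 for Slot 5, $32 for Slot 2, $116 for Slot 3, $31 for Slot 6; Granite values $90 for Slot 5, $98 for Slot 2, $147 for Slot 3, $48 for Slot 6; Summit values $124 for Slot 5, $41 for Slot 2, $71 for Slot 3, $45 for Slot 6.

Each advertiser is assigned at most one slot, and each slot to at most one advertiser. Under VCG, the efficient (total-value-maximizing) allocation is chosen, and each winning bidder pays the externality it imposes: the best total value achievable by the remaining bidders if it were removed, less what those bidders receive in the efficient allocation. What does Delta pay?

Delta pays $49.

Efficient allocation: Pioneer→Slot 6 ($89), Delta→Slot 3 ($116), Granite→Slot 2 ($98), Summit→Slot 5 ($124); total welfare W = $427.
Delta receives Slot 3 at value $116, so the others get W − 116 = $311.
Without Delta: best allocation of the remaining 3 bidders over all 4 slots is Pioneer→Slot 6 ($89), Granite→Slot 3 ($147), Summit→Slot 5 ($124), total $360.
VCG payment = (others' best without Delta) − (others' welfare with Delta) = 360 − 311 = $49.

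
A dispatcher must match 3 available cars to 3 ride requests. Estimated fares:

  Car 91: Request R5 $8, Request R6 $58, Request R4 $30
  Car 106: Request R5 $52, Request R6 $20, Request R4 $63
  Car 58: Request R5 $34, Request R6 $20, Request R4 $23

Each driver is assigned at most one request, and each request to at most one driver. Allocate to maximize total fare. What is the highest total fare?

Optimal: Car 91→Request R6 ($58), Car 106→Request R4 ($63), Car 58→Request R5 ($34) — total 58+63+34 = $155.
Column-greedy (each request in turn goes to its best remaining driver) gives $133, worse by 22.
Swapping Car 91↔Car 106 (Car 91→Request R4 $30, Car 106→Request R6 $20) loses 71.

Maximum total: $155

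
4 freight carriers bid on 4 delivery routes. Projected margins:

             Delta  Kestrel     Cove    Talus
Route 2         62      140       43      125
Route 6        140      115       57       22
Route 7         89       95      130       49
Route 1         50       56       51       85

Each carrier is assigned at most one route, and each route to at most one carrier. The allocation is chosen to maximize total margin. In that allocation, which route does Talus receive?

Talus receives Route 1.

Optimal: Delta→Route 6 ($140k), Kestrel→Route 2 ($140k), Cove→Route 7 ($130k), Talus→Route 1 ($85k) — total 140+140+130+85 = $495k.
Next-best assignment: Delta→Route 6, Kestrel→Route 1, Cove→Route 7, Talus→Route 2 = $451k.
Talus's own top route is Route 2 ($125k), but forcing Talus→Route 2 and reassigning the rest optimally gives only $451k — worse by 44.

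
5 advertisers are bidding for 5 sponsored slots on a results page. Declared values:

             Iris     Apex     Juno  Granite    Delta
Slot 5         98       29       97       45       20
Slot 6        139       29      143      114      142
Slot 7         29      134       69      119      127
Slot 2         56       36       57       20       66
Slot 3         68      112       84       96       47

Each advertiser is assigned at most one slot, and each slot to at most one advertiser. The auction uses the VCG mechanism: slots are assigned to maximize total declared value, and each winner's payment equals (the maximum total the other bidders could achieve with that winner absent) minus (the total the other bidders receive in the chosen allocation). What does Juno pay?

Juno pays $76.

Efficient allocation: Iris→Slot 5 ($98), Apex→Slot 3 ($112), Juno→Slot 6 ($143), Granite→Slot 7 ($119), Delta→Slot 2 ($66); total welfare W = $538.
Juno receives Slot 6 at value $143, so the others get W − 143 = $395.
Without Juno: best allocation of the remaining 4 bidders over all 5 slots is Iris→Slot 5 ($98), Apex→Slot 3 ($112), Granite→Slot 7 ($119), Delta→Slot 6 ($142), total $471.
VCG payment = (others' best without Juno) − (others' welfare with Juno) = 471 − 395 = $76.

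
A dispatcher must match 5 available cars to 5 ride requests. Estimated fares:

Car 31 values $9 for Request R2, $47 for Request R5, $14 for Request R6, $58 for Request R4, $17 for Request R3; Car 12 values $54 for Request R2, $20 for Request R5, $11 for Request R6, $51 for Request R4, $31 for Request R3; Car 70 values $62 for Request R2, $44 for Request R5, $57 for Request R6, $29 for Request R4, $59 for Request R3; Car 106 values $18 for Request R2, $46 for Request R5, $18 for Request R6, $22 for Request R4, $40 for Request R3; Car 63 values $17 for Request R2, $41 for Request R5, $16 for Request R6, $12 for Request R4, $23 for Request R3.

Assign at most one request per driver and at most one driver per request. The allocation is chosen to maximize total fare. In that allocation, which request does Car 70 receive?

Optimal: Car 31→Request R4 ($58), Car 12→Request R2 ($54), Car 70→Request R6 ($57), Car 106→Request R3 ($40), Car 63→Request R5 ($41) — total 58+54+57+40+41 = $250.
Column-greedy (each request in turn goes to its best remaining driver) gives $201, worse by 49.
Car 70's own top request is Request R2 ($62), but forcing Car 70→Request R2 and reassigning the rest optimally gives only $216 — worse by 34.

Car 70 receives Request R6.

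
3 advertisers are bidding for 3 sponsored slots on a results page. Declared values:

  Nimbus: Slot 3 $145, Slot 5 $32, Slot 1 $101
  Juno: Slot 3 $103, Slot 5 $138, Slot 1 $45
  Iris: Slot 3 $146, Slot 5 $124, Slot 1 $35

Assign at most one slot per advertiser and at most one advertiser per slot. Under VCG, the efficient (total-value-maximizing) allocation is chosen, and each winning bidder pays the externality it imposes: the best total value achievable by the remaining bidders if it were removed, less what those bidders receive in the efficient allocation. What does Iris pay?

Iris pays $44.

Efficient allocation: Nimbus→Slot 1 ($101), Juno→Slot 5 ($138), Iris→Slot 3 ($146); total welfare W = $385.
Iris receives Slot 3 at value $146, so the others get W − 146 = $239.
Without Iris: best allocation of the remaining 2 bidders over all 3 slots is Nimbus→Slot 3 ($145), Juno→Slot 5 ($138), total $283.
VCG payment = (others' best without Iris) − (others' welfare with Iris) = 283 − 239 = $44.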